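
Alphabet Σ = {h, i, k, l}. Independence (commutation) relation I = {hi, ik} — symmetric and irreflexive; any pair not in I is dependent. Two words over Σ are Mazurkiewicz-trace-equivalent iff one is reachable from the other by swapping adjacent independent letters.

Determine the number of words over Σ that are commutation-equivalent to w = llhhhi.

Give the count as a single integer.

4

0(l) covers ∅
1(l) covers 0:l
2(h) covers 1:l
3(h) covers 2:h
4(h) covers 3:h
5(i) covers 1:l
floor of heap: 0:l
completions by unplaced set U, small U first (add the entries for U minus each lowest piece of U):
  |U|=1: {4}:1  {5}:1
  |U|=2: {3,4}:1  {4,5}:2
  |U|=3: {2,3,4}:1  {3,4,5}:3
  |U|=4: {2,3,4,5}:4
  start at 0(l): 4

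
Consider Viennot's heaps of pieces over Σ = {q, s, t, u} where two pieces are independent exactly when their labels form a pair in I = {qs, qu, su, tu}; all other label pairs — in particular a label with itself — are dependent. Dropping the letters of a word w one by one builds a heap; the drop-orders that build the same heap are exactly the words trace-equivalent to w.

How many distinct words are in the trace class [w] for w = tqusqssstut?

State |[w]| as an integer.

piece 0:t — minimal
piece 1:q rests on {0:t}
piece 2:u — minimal
piece 3:s rests on {0:t}
piece 4:q rests on {1:q}
piece 5:s rests on {3:s}
piece 6:s rests on {5:s}
piece 7:s rests on {6:s}
piece 8:t rests on {4:q, 7:s}
piece 9:u rests on {2:u}
piece 10:t rests on {8:t}
minimal pieces: {0:t, 2:u}
ways to finish when only these pieces remain (= sum over removing one remaining piece with nothing left below it):
  1 left: {9}→1  {10}→1
  2 left: {2,9}→1  {8,10}→1  {9,10}→2
  3 left: {2,9,10}→3  {4,8,10}→1  {7,8,10}→1  {8,9,10}→3
  4 left: {1,4,8,10}→1  {2,8,9,10}→6  {4,7,8,10}→2  {4,8,9,10}→4  {6,7,8,10}→1  {7,8,9,10}→4
  5 left: {1,4,7,8,10}→3  {1,4,8,9,10}→5  {2,4,8,9,10}→10  {2,7,8,9,10}→10  {4,6,7,8,10}→3  {4,7,8,9,10}→10  {5,6,7,8,10}→1  {6,7,8,9,10}→5
  6 left: {1,2,4,8,9,10}→15  {1,4,6,7,8,10}→6  {1,4,7,8,9,10}→18  {2,4,7,8,9,10}→30  {2,6,7,8,9,10}→15  {3,5,6,7,8,10}→1  {4,5,6,7,8,10}→4  {4,6,7,8,9,10}→18  {5,6,7,8,9,10}→6
  7 left: {1,2,4,7,8,9,10}→63  {1,4,5,6,7,8,10}→10  {1,4,6,7,8,9,10}→42  {2,4,6,7,8,9,10}→63  {2,5,6,7,8,9,10}→21  {3,4,5,6,7,8,10}→5  {3,5,6,7,8,9,10}→7  {4,5,6,7,8,9,10}→28
  8 left: {1,2,4,6,7,8,9,10}→168  {1,3,4,5,6,7,8,10}→15  {1,4,5,6,7,8,9,10}→80  {2,3,5,6,7,8,9,10}→28  {2,4,5,6,7,8,9,10}→112  {3,4,5,6,7,8,9,10}→40
  9 left: {0,1,3,4,5,6,7,8,10}→15  {1,2,4,5,6,7,8,9,10}→360  {1,3,4,5,6,7,8,9,10}→135  {2,3,4,5,6,7,8,9,10}→180
  placing 0:t first → 675 extensions
  placing 2:u first → 150 extensions
total linear extensions = 825

825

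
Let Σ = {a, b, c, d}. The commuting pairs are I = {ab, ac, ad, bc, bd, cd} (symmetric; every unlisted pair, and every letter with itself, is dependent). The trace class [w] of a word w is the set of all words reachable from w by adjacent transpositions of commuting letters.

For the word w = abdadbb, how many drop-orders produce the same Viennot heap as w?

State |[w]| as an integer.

210

drop 0:a onto floor
drop 1:b onto floor
drop 2:d onto floor
drop 3:a onto {0:a}
drop 4:d onto {2:d}
drop 5:b onto {1:b}
drop 6:b onto {5:b}
ground layer = {0:a, 1:b, 2:d}
drop-orders for the pieces not yet dropped (sum over which currently-grounded one goes next):
  1 to go: {3} 1  {4} 1  {6} 1
  2 to go: {0,3} 1  {2,4} 1  {3,4} 2  {3,6} 2  {4,6} 2  {5,6} 1
  3 to go: {0,3,4} 3  {0,3,6} 3  {1,5,6} 1  {2,3,4} 3  {2,4,6} 3  {3,4,6} 6  {3,5,6} 3  {4,5,6} 3
  4 to go: {0,2,3,4} 6  {0,3,4,6} 12  {0,3,5,6} 6  {1,3,5,6} 4  {1,4,5,6} 4  {2,3,4,6} 12  {2,4,5,6} 6  {3,4,5,6} 12
  5 to go: {0,1,3,5,6} 10  {0,2,3,4,6} 30  {0,3,4,5,6} 30  {1,2,4,5,6} 10  {1,3,4,5,6} 20  {2,3,4,5,6} 30
  if 0:a drops first: 60 orders
  if 1:b drops first: 90 orders
  if 2:d drops first: 60 orders
heap linearizations: 210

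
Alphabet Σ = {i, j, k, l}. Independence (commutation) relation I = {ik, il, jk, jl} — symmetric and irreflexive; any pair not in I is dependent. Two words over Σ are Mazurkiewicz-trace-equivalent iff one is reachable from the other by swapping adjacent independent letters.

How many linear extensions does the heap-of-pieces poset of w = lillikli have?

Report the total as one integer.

piece 0:l — minimal
piece 1:i — minimal
piece 2:l rests on {0:l}
piece 3:l rests on {2:l}
piece 4:i rests on {1:i}
piece 5:k rests on {3:l}
piece 6:l rests on {5:k}
piece 7:i rests on {4:i}
minimal pieces: {0:l, 1:i}
ways to finish when only these pieces remain (= sum over removing one remaining piece with nothing left below it):
  1 left: {6}→1  {7}→1
  2 left: {4,7}→1  {5,6}→1  {6,7}→2
  3 left: {1,4,7}→1  {3,5,6}→1  {4,6,7}→3  {5,6,7}→3
  4 left: {1,4,6,7}→4  {2,3,5,6}→1  {3,5,6,7}→4  {4,5,6,7}→6
  5 left: {0,2,3,5,6}→1  {1,4,5,6,7}→10  {2,3,5,6,7}→5  {3,4,5,6,7}→10
  6 left: {0,2,3,5,6,7}→6  {1,3,4,5,6,7}→20  {2,3,4,5,6,7}→15
  placing 0:l first → 35 extensions
  placing 1:i first → 21 extensions
total linear extensions = 56

56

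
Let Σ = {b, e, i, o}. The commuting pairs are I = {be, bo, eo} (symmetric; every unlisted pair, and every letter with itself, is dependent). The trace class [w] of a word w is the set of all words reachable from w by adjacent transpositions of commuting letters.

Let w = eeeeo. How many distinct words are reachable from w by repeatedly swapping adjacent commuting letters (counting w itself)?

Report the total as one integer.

drop 0:e onto floor
drop 1:e onto {0:e}
drop 2:e onto {1:e}
drop 3:e onto {2:e}
drop 4:o onto floor
ground layer = {0:e, 4:o}
drop-orders for the pieces not yet dropped (sum over which currently-grounded one goes next):
  1 to go: {3} 1  {4} 1
  2 to go: {2,3} 1  {3,4} 2
  3 to go: {1,2,3} 1  {2,3,4} 3
  if 0:e drops first: 4 orders
  if 4:o drops first: 1 orders
heap linearizations: 5

5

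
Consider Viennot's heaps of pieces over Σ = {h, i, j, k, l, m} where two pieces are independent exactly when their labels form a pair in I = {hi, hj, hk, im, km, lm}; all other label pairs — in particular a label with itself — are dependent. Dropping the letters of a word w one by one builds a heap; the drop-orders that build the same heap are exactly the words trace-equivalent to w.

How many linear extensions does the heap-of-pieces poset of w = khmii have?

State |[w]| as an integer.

0(k) covers ∅
1(h) covers ∅
2(m) covers 1:h
3(i) covers 0:k
4(i) covers 3:i
floor of heap: 0:k, 1:h
completions by unplaced set U, small U first (add the entries for U minus each lowest piece of U):
  |U|=1: {2}:1  {4}:1
  |U|=2: {1,2}:1  {2,4}:2  {3,4}:1
  |U|=3: {0,3,4}:1  {1,2,4}:3  {2,3,4}:3
  start at 0(k): 6
  start at 1(h): 4
sum over floor = 10

10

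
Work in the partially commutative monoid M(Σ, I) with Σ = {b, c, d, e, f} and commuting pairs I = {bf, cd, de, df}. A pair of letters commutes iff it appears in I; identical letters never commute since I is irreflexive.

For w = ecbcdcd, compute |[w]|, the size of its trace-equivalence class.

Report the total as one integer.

#0=e has no predecessor
#1=c depends on [0:e]
#2=b depends on [1:c]
#3=c depends on [2:b]
#4=d depends on [2:b]
#5=c depends on [3:c]
#6=d depends on [4:d]
sources: [0:e]
N(rest) = Σ N(rest − s) over sources s of rest; N(one piece) = 1:
  size 1 → [5]=1  [6]=1
  size 2 → [3,5]=1  [4,6]=1  [5,6]=2
  size 3 → [3,5,6]=3  [4,5,6]=3
  size 4 → [3,4,5,6]=6
  size 5 → [2,3,4,5,6]=6
  first=0(e) contributes 6

6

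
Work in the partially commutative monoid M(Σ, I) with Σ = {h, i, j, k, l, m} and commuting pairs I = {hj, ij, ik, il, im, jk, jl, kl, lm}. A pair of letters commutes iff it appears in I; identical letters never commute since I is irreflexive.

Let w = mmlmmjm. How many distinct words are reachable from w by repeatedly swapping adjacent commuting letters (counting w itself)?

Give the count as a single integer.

7

piece 0:m — minimal
piece 1:m rests on {0:m}
piece 2:l — minimal
piece 3:m rests on {1:m}
piece 4:m rests on {3:m}
piece 5:j rests on {4:m}
piece 6:m rests on {5:j}
minimal pieces: {0:m, 2:l}
ways to finish when only these pieces remain (= sum over removing one remaining piece with nothing left below it):
  1 left: {2}→1  {6}→1
  2 left: {2,6}→2  {5,6}→1
  3 left: {2,5,6}→3  {4,5,6}→1
  4 left: {2,4,5,6}→4  {3,4,5,6}→1
  5 left: {1,3,4,5,6}→1  {2,3,4,5,6}→5
  placing 0:m first → 6 extensions
  placing 2:l first → 1 extensions
total linear extensions = 7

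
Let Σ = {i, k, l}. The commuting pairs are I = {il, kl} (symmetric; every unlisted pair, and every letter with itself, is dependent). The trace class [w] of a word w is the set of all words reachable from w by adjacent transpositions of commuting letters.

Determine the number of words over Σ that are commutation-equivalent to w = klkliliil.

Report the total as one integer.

126

#0=k has no predecessor
#1=l has no predecessor
#2=k depends on [0:k]
#3=l depends on [1:l]
#4=i depends on [2:k]
#5=l depends on [3:l]
#6=i depends on [4:i]
#7=i depends on [6:i]
#8=l depends on [5:l]
sources: [0:k, 1:l]
N(rest) = Σ N(rest − s) over sources s of rest; N(one piece) = 1:
  size 1 → [7]=1  [8]=1
  size 2 → [5,8]=1  [6,7]=1  [7,8]=2
  size 3 → [3,5,8]=1  [4,6,7]=1  [5,7,8]=3  [6,7,8]=3
  size 4 → [1,3,5,8]=1  [2,4,6,7]=1  [3,5,7,8]=4  [4,6,7,8]=4  [5,6,7,8]=6
  size 5 → [0,2,4,6,7]=1  [1,3,5,7,8]=5  [2,4,6,7,8]=5  [3,5,6,7,8]=10  [4,5,6,7,8]=10
  size 6 → [0,2,4,6,7,8]=6  [1,3,5,6,7,8]=15  [2,4,5,6,7,8]=15  [3,4,5,6,7,8]=20
  size 7 → [0,2,4,5,6,7,8]=21  [1,3,4,5,6,7,8]=35  [2,3,4,5,6,7,8]=35
  first=0(k) contributes 70
  first=1(l) contributes 56
|[w]| = 126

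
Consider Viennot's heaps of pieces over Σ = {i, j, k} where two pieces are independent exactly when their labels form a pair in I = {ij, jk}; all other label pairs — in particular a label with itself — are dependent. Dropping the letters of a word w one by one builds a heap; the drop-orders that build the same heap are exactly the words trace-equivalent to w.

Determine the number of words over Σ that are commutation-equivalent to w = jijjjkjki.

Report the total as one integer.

drop 0:j onto floor
drop 1:i onto floor
drop 2:j onto {0:j}
drop 3:j onto {2:j}
drop 4:j onto {3:j}
drop 5:k onto {1:i}
drop 6:j onto {4:j}
drop 7:k onto {5:k}
drop 8:i onto {7:k}
ground layer = {0:j, 1:i}
drop-orders for the pieces not yet dropped (sum over which currently-grounded one goes next):
  1 to go: {6} 1  {8} 1
  2 to go: {4,6} 1  {6,8} 2  {7,8} 1
  3 to go: {3,4,6} 1  {4,6,8} 3  {5,7,8} 1  {6,7,8} 3
  4 to go: {1,5,7,8} 1  {2,3,4,6} 1  {3,4,6,8} 4  {4,6,7,8} 6  {5,6,7,8} 4
  5 to go: {0,2,3,4,6} 1  {1,5,6,7,8} 5  {2,3,4,6,8} 5  {3,4,6,7,8} 10  {4,5,6,7,8} 10
  6 to go: {0,2,3,4,6,8} 6  {1,4,5,6,7,8} 15  {2,3,4,6,7,8} 15  {3,4,5,6,7,8} 20
  7 to go: {0,2,3,4,6,7,8} 21  {1,3,4,5,6,7,8} 35  {2,3,4,5,6,7,8} 35
  if 0:j drops first: 70 orders
  if 1:i drops first: 56 orders
heap linearizations: 126

126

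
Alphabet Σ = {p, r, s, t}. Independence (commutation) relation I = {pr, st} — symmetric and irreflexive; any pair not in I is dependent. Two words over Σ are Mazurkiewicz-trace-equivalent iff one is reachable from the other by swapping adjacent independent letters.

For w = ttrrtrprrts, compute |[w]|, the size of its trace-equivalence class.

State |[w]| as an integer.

8

0(t) covers ∅
1(t) covers 0:t
2(r) covers 1:t
3(r) covers 2:r
4(t) covers 3:r
5(r) covers 4:t
6(p) covers 4:t
7(r) covers 5:r
8(r) covers 7:r
9(t) covers 6:p, 8:r
10(s) covers 6:p, 8:r
floor of heap: 0:t
completions by unplaced set U, small U first (add the entries for U minus each lowest piece of U):
  |U|=1: {9}:1  {10}:1
  |U|=2: {9,10}:2
  |U|=3: {6,9,10}:2  {8,9,10}:2
  |U|=4: {6,8,9,10}:4  {7,8,9,10}:2
  |U|=5: {5,7,8,9,10}:2  {6,7,8,9,10}:6
  |U|=6: {5,6,7,8,9,10}:8
  |U|=7: {4,5,6,7,8,9,10}:8
  |U|=8: {3,4,5,6,7,8,9,10}:8
  |U|=9: {2,3,4,5,6,7,8,9,10}:8
  start at 0(t): 8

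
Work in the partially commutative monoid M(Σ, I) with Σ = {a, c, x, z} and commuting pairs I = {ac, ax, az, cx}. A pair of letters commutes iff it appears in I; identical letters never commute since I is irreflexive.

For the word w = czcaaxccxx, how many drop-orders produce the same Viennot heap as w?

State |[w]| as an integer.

0(c) covers ∅
1(z) covers 0:c
2(c) covers 1:z
3(a) covers ∅
4(a) covers 3:a
5(x) covers 1:z
6(c) covers 2:c
7(c) covers 6:c
8(x) covers 5:x
9(x) covers 8:x
floor of heap: 0:c, 3:a
completions by unplaced set U, small U first (add the entries for U minus each lowest piece of U):
  |U|=1: {4}:1  {7}:1  {9}:1
  |U|=2: {3,4}:1  {4,7}:2  {4,9}:2  {6,7}:1  {7,9}:2  {8,9}:1
  |U|=3: {2,6,7}:1  {3,4,7}:3  {3,4,9}:3  {4,6,7}:3  {4,7,9}:6  {4,8,9}:3  {5,8,9}:1  {6,7,9}:3  {7,8,9}:3
  |U|=4: {2,4,6,7}:4  {2,6,7,9}:4  {3,4,6,7}:6  {3,4,7,9}:12  {3,4,8,9}:6  {4,5,8,9}:4  {4,6,7,9}:12  {4,7,8,9}:12  {5,7,8,9}:4  {6,7,8,9}:6
  |U|=5: {2,3,4,6,7}:10  {2,4,6,7,9}:20  {2,6,7,8,9}:10  {3,4,5,8,9}:10  {3,4,6,7,9}:30  {3,4,7,8,9}:30  {4,5,7,8,9}:20  {4,6,7,8,9}:30  {5,6,7,8,9}:10
  |U|=6: {2,3,4,6,7,9}:60  {2,4,6,7,8,9}:60  {2,5,6,7,8,9}:20  {3,4,5,7,8,9}:60  {3,4,6,7,8,9}:90  {4,5,6,7,8,9}:60
  |U|=7: {1,2,5,6,7,8,9}:20  {2,3,4,6,7,8,9}:210  {2,4,5,6,7,8,9}:140  {3,4,5,6,7,8,9}:210
  |U|=8: {0,1,2,5,6,7,8,9}:20  {1,2,4,5,6,7,8,9}:160  {2,3,4,5,6,7,8,9}:560
  start at 0(c): 720
  start at 3(a): 180
sum over floor = 900

900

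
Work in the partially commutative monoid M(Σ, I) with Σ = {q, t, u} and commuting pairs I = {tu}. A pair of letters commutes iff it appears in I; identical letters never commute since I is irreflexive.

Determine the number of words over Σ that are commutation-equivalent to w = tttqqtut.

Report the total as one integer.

3

piece 0:t — minimal
piece 1:t rests on {0:t}
piece 2:t rests on {1:t}
piece 3:q rests on {2:t}
piece 4:q rests on {3:q}
piece 5:t rests on {4:q}
piece 6:u rests on {4:q}
piece 7:t rests on {5:t}
minimal pieces: {0:t}
ways to finish when only these pieces remain (= sum over removing one remaining piece with nothing left below it):
  1 left: {6}→1  {7}→1
  2 left: {5,7}→1  {6,7}→2
  3 left: {5,6,7}→3
  4 left: {4,5,6,7}→3
  5 left: {3,4,5,6,7}→3
  6 left: {2,3,4,5,6,7}→3
  placing 0:t first → 3 extensions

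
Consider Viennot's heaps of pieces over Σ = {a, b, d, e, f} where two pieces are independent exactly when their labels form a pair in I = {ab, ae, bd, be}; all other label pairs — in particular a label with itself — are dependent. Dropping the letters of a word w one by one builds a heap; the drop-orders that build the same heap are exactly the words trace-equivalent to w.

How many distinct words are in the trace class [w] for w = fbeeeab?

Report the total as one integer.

60

drop 0:f onto floor
drop 1:b onto {0:f}
drop 2:e onto {0:f}
drop 3:e onto {2:e}
drop 4:e onto {3:e}
drop 5:a onto {0:f}
drop 6:b onto {1:b}
ground layer = {0:f}
drop-orders for the pieces not yet dropped (sum over which currently-grounded one goes next):
  1 to go: {4} 1  {5} 1  {6} 1
  2 to go: {1,6} 1  {3,4} 1  {4,5} 2  {4,6} 2  {5,6} 2
  3 to go: {1,4,6} 3  {1,5,6} 3  {2,3,4} 1  {3,4,5} 3  {3,4,6} 3  {4,5,6} 6
  4 to go: {1,3,4,6} 6  {1,4,5,6} 12  {2,3,4,5} 4  {2,3,4,6} 4  {3,4,5,6} 12
  5 to go: {1,2,3,4,6} 10  {1,3,4,5,6} 30  {2,3,4,5,6} 20
  if 0:f drops first: 60 orders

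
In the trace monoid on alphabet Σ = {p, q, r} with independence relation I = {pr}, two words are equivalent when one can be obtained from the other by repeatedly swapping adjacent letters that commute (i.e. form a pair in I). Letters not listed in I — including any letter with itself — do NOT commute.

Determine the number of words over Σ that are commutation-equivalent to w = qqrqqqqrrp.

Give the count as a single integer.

piece 0:q — minimal
piece 1:q rests on {0:q}
piece 2:r rests on {1:q}
piece 3:q rests on {2:r}
piece 4:q rests on {3:q}
piece 5:q rests on {4:q}
piece 6:q rests on {5:q}
piece 7:r rests on {6:q}
piece 8:r rests on {7:r}
piece 9:p rests on {6:q}
minimal pieces: {0:q}
ways to finish when only these pieces remain (= sum over removing one remaining piece with nothing left below it):
  1 left: {8}→1  {9}→1
  2 left: {7,8}→1  {8,9}→2
  3 left: {7,8,9}→3
  4 left: {6,7,8,9}→3
  5 left: {5,6,7,8,9}→3
  6 left: {4,5,6,7,8,9}→3
  7 left: {3,4,5,6,7,8,9}→3
  8 left: {2,3,4,5,6,7,8,9}→3
  placing 0:q first → 3 extensions

3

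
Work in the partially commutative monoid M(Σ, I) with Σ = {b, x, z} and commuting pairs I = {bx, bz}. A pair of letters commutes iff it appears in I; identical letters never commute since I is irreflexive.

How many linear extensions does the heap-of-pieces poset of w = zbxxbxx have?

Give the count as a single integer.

21

piece 0:z — minimal
piece 1:b — minimal
piece 2:x rests on {0:z}
piece 3:x rests on {2:x}
piece 4:b rests on {1:b}
piece 5:x rests on {3:x}
piece 6:x rests on {5:x}
minimal pieces: {0:z, 1:b}
ways to finish when only these pieces remain (= sum over removing one remaining piece with nothing left below it):
  1 left: {4}→1  {6}→1
  2 left: {1,4}→1  {4,6}→2  {5,6}→1
  3 left: {1,4,6}→3  {3,5,6}→1  {4,5,6}→3
  4 left: {1,4,5,6}→6  {2,3,5,6}→1  {3,4,5,6}→4
  5 left: {0,2,3,5,6}→1  {1,3,4,5,6}→10  {2,3,4,5,6}→5
  placing 0:z first → 15 extensions
  placing 1:b first → 6 extensions
total linear extensions = 21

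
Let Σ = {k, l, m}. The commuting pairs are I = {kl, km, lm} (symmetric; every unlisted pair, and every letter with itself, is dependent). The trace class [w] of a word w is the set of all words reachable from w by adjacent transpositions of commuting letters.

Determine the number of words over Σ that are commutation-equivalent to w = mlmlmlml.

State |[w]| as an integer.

#0=m has no predecessor
#1=l has no predecessor
#2=m depends on [0:m]
#3=l depends on [1:l]
#4=m depends on [2:m]
#5=l depends on [3:l]
#6=m depends on [4:m]
#7=l depends on [5:l]
sources: [0:m, 1:l]
N(rest) = Σ N(rest − s) over sources s of rest; N(one piece) = 1:
  size 1 → [6]=1  [7]=1
  size 2 → [4,6]=1  [5,7]=1  [6,7]=2
  size 3 → [2,4,6]=1  [3,5,7]=1  [4,6,7]=3  [5,6,7]=3
  size 4 → [0,2,4,6]=1  [1,3,5,7]=1  [2,4,6,7]=4  [3,5,6,7]=4  [4,5,6,7]=6
  size 5 → [0,2,4,6,7]=5  [1,3,5,6,7]=5  [2,4,5,6,7]=10  [3,4,5,6,7]=10
  size 6 → [0,2,4,5,6,7]=15  [1,3,4,5,6,7]=15  [2,3,4,5,6,7]=20
  first=0(m) contributes 35
  first=1(l) contributes 35
|[w]| = 70

70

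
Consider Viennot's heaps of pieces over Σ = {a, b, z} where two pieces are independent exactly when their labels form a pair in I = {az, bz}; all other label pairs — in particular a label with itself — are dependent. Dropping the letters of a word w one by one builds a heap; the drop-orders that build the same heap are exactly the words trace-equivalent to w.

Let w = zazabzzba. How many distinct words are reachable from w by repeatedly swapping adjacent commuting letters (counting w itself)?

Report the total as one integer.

126

piece 0:z — minimal
piece 1:a — minimal
piece 2:z rests on {0:z}
piece 3:a rests on {1:a}
piece 4:b rests on {3:a}
piece 5:z rests on {2:z}
piece 6:z rests on {5:z}
piece 7:b rests on {4:b}
piece 8:a rests on {7:b}
minimal pieces: {0:z, 1:a}
ways to finish when only these pieces remain (= sum over removing one remaining piece with nothing left below it):
  1 left: {6}→1  {8}→1
  2 left: {5,6}→1  {6,8}→2  {7,8}→1
  3 left: {2,5,6}→1  {4,7,8}→1  {5,6,8}→3  {6,7,8}→3
  4 left: {0,2,5,6}→1  {2,5,6,8}→4  {3,4,7,8}→1  {4,6,7,8}→4  {5,6,7,8}→6
  5 left: {0,2,5,6,8}→5  {1,3,4,7,8}→1  {2,5,6,7,8}→10  {3,4,6,7,8}→5  {4,5,6,7,8}→10
  6 left: {0,2,5,6,7,8}→15  {1,3,4,6,7,8}→6  {2,4,5,6,7,8}→20  {3,4,5,6,7,8}→15
  7 left: {0,2,4,5,6,7,8}→35  {1,3,4,5,6,7,8}→21  {2,3,4,5,6,7,8}→35
  placing 0:z first → 56 extensions
  placing 1:a first → 70 extensions
total linear extensions = 126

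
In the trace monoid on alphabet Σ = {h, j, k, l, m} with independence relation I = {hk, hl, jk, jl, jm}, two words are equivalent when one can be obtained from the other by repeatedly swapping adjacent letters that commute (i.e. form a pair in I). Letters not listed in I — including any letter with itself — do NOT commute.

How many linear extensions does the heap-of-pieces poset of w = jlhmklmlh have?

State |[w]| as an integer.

piece 0:j — minimal
piece 1:l — minimal
piece 2:h rests on {0:j}
piece 3:m rests on {1:l, 2:h}
piece 4:k rests on {3:m}
piece 5:l rests on {4:k}
piece 6:m rests on {5:l}
piece 7:l rests on {6:m}
piece 8:h rests on {6:m}
minimal pieces: {0:j, 1:l}
ways to finish when only these pieces remain (= sum over removing one remaining piece with nothing left below it):
  1 left: {7}→1  {8}→1
  2 left: {7,8}→2
  3 left: {6,7,8}→2
  4 left: {5,6,7,8}→2
  5 left: {4,5,6,7,8}→2
  6 left: {3,4,5,6,7,8}→2
  7 left: {1,3,4,5,6,7,8}→2  {2,3,4,5,6,7,8}→2
  placing 0:j first → 4 extensions
  placing 1:l first → 2 extensions
total linear extensions = 6

6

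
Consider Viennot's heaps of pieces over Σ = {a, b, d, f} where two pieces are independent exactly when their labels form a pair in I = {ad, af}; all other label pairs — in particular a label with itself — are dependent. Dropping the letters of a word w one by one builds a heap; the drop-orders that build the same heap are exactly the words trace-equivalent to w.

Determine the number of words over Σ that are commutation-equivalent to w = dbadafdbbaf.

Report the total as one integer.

20

#0=d has no predecessor
#1=b depends on [0:d]
#2=a depends on [1:b]
#3=d depends on [1:b]
#4=a depends on [2:a]
#5=f depends on [3:d]
#6=d depends on [5:f]
#7=b depends on [4:a, 6:d]
#8=b depends on [7:b]
#9=a depends on [8:b]
#10=f depends on [8:b]
sources: [0:d]
N(rest) = Σ N(rest − s) over sources s of rest; N(one piece) = 1:
  size 1 → [9]=1  [10]=1
  size 2 → [9,10]=2
  size 3 → [8,9,10]=2
  size 4 → [7,8,9,10]=2
  size 5 → [4,7,8,9,10]=2  [6,7,8,9,10]=2
  size 6 → [2,4,7,8,9,10]=2  [4,6,7,8,9,10]=4  [5,6,7,8,9,10]=2
  size 7 → [2,4,6,7,8,9,10]=6  [3,5,6,7,8,9,10]=2  [4,5,6,7,8,9,10]=6
  size 8 → [2,4,5,6,7,8,9,10]=12  [3,4,5,6,7,8,9,10]=8
  size 9 → [2,3,4,5,6,7,8,9,10]=20
  first=0(d) contributes 20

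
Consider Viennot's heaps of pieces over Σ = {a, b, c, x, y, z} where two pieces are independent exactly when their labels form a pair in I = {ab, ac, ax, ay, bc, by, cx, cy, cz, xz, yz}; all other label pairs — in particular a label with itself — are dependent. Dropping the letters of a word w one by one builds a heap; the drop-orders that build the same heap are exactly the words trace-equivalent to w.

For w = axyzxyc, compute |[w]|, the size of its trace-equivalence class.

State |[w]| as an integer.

105

piece 0:a — minimal
piece 1:x — minimal
piece 2:y rests on {1:x}
piece 3:z rests on {0:a}
piece 4:x rests on {2:y}
piece 5:y rests on {4:x}
piece 6:c — minimal
minimal pieces: {0:a, 1:x, 6:c}
ways to finish when only these pieces remain (= sum over removing one remaining piece with nothing left below it):
  1 left: {3}→1  {5}→1  {6}→1
  2 left: {0,3}→1  {3,5}→2  {3,6}→2  {4,5}→1  {5,6}→2
  3 left: {0,3,5}→3  {0,3,6}→3  {2,4,5}→1  {3,4,5}→3  {3,5,6}→6  {4,5,6}→3
  4 left: {0,3,4,5}→6  {0,3,5,6}→12  {1,2,4,5}→1  {2,3,4,5}→4  {2,4,5,6}→4  {3,4,5,6}→12
  5 left: {0,2,3,4,5}→10  {0,3,4,5,6}→30  {1,2,3,4,5}→5  {1,2,4,5,6}→5  {2,3,4,5,6}→20
  placing 0:a first → 30 extensions
  placing 1:x first → 60 extensions
  placing 6:c first → 15 extensions
total linear extensions = 105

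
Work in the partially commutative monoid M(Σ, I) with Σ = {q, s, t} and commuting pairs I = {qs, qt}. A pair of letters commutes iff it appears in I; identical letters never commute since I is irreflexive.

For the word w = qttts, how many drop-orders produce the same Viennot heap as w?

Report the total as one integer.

5

piece 0:q — minimal
piece 1:t — minimal
piece 2:t rests on {1:t}
piece 3:t rests on {2:t}
piece 4:s rests on {3:t}
minimal pieces: {0:q, 1:t}
ways to finish when only these pieces remain (= sum over removing one remaining piece with nothing left below it):
  1 left: {0}→1  {4}→1
  2 left: {0,4}→2  {3,4}→1
  3 left: {0,3,4}→3  {2,3,4}→1
  placing 0:q first → 1 extensions
  placing 1:t first → 4 extensions
total linear extensions = 5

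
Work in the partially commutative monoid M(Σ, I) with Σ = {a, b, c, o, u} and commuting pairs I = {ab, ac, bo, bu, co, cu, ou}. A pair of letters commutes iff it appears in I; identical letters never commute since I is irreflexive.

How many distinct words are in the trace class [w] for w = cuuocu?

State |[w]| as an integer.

#0=c has no predecessor
#1=u has no predecessor
#2=u depends on [1:u]
#3=o has no predecessor
#4=c depends on [0:c]
#5=u depends on [2:u]
sources: [0:c, 1:u, 3:o]
N(rest) = Σ N(rest − s) over sources s of rest; N(one piece) = 1:
  size 1 → [3]=1  [4]=1  [5]=1
  size 2 → [0,4]=1  [2,5]=1  [3,4]=2  [3,5]=2  [4,5]=2
  size 3 → [0,3,4]=3  [0,4,5]=3  [1,2,5]=1  [2,3,5]=3  [2,4,5]=3  [3,4,5]=6
  size 4 → [0,2,4,5]=6  [0,3,4,5]=12  [1,2,3,5]=4  [1,2,4,5]=4  [2,3,4,5]=12
  first=0(c) contributes 20
  first=1(u) contributes 30
  first=3(o) contributes 10
|[w]| = 60

60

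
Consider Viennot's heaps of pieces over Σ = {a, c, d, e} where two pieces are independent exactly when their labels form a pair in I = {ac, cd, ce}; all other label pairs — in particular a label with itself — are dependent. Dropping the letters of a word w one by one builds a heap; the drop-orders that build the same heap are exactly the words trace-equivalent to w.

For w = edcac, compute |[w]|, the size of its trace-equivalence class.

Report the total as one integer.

10

#0=e has no predecessor
#1=d depends on [0:e]
#2=c has no predecessor
#3=a depends on [1:d]
#4=c depends on [2:c]
sources: [0:e, 2:c]
N(rest) = Σ N(rest − s) over sources s of rest; N(one piece) = 1:
  size 1 → [3]=1  [4]=1
  size 2 → [1,3]=1  [2,4]=1  [3,4]=2
  size 3 → [0,1,3]=1  [1,3,4]=3  [2,3,4]=3
  first=0(e) contributes 6
  first=2(c) contributes 4
|[w]| = 10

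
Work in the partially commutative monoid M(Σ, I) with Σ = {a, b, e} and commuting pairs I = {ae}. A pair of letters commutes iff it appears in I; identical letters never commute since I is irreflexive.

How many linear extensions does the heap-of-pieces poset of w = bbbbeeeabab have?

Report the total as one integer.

4

0(b) covers ∅
1(b) covers 0:b
2(b) covers 1:b
3(b) covers 2:b
4(e) covers 3:b
5(e) covers 4:e
6(e) covers 5:e
7(a) covers 3:b
8(b) covers 6:e, 7:a
9(a) covers 8:b
10(b) covers 9:a
floor of heap: 0:b
completions by unplaced set U, small U first (add the entries for U minus each lowest piece of U):
  |U|=1: {10}:1
  |U|=2: {9,10}:1
  |U|=3: {8,9,10}:1
  |U|=4: {6,8,9,10}:1  {7,8,9,10}:1
  |U|=5: {5,6,8,9,10}:1  {6,7,8,9,10}:2
  |U|=6: {4,5,6,8,9,10}:1  {5,6,7,8,9,10}:3
  |U|=7: {4,5,6,7,8,9,10}:4
  |U|=8: {3,4,5,6,7,8,9,10}:4
  |U|=9: {2,3,4,5,6,7,8,9,10}:4
  start at 0(b): 4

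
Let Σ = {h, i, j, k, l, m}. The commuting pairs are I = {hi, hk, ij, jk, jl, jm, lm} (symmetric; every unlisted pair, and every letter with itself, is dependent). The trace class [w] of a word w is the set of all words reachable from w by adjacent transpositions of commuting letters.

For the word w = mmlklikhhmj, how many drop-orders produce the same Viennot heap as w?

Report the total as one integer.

48

#0=m has no predecessor
#1=m depends on [0:m]
#2=l has no predecessor
#3=k depends on [1:m, 2:l]
#4=l depends on [3:k]
#5=i depends on [4:l]
#6=k depends on [5:i]
#7=h depends on [4:l]
#8=h depends on [7:h]
#9=m depends on [6:k, 8:h]
#10=j depends on [8:h]
sources: [0:m, 2:l]
N(rest) = Σ N(rest − s) over sources s of rest; N(one piece) = 1:
  size 1 → [9]=1  [10]=1
  size 2 → [6,9]=1  [9,10]=2
  size 3 → [5,6,9]=1  [6,9,10]=3  [8,9,10]=2
  size 4 → [5,6,9,10]=4  [6,8,9,10]=5  [7,8,9,10]=2
  size 5 → [5,6,8,9,10]=9  [6,7,8,9,10]=7
  size 6 → [5,6,7,8,9,10]=16
  size 7 → [4,5,6,7,8,9,10]=16
  size 8 → [3,4,5,6,7,8,9,10]=16
  size 9 → [1,3,4,5,6,7,8,9,10]=16  [2,3,4,5,6,7,8,9,10]=16
  first=0(m) contributes 32
  first=2(l) contributes 16
|[w]| = 48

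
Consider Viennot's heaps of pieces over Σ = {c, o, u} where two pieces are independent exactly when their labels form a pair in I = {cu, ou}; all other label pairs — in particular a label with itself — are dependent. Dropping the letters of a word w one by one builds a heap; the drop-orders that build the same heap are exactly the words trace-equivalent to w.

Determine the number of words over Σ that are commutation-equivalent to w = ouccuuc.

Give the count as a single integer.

#0=o has no predecessor
#1=u has no predecessor
#2=c depends on [0:o]
#3=c depends on [2:c]
#4=u depends on [1:u]
#5=u depends on [4:u]
#6=c depends on [3:c]
sources: [0:o, 1:u]
N(rest) = Σ N(rest − s) over sources s of rest; N(one piece) = 1:
  size 1 → [5]=1  [6]=1
  size 2 → [3,6]=1  [4,5]=1  [5,6]=2
  size 3 → [1,4,5]=1  [2,3,6]=1  [3,5,6]=3  [4,5,6]=3
  size 4 → [0,2,3,6]=1  [1,4,5,6]=4  [2,3,5,6]=4  [3,4,5,6]=6
  size 5 → [0,2,3,5,6]=5  [1,3,4,5,6]=10  [2,3,4,5,6]=10
  first=0(o) contributes 20
  first=1(u) contributes 15
|[w]| = 35

35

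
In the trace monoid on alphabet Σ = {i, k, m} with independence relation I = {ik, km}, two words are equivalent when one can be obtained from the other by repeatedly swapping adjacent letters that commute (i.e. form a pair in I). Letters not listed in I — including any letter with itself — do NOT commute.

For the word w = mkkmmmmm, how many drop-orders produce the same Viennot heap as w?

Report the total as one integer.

28

0(m) covers ∅
1(k) covers ∅
2(k) covers 1:k
3(m) covers 0:m
4(m) covers 3:m
5(m) covers 4:m
6(m) covers 5:m
7(m) covers 6:m
floor of heap: 0:m, 1:k
completions by unplaced set U, small U first (add the entries for U minus each lowest piece of U):
  |U|=1: {2}:1  {7}:1
  |U|=2: {1,2}:1  {2,7}:2  {6,7}:1
  |U|=3: {1,2,7}:3  {2,6,7}:3  {5,6,7}:1
  |U|=4: {1,2,6,7}:6  {2,5,6,7}:4  {4,5,6,7}:1
  |U|=5: {1,2,5,6,7}:10  {2,4,5,6,7}:5  {3,4,5,6,7}:1
  |U|=6: {0,3,4,5,6,7}:1  {1,2,4,5,6,7}:15  {2,3,4,5,6,7}:6
  start at 0(m): 21
  start at 1(k): 7
sum over floor = 28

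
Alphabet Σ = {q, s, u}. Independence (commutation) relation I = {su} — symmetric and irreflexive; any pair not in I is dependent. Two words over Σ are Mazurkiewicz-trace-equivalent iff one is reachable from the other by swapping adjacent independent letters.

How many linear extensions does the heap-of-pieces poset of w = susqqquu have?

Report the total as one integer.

3

piece 0:s — minimal
piece 1:u — minimal
piece 2:s rests on {0:s}
piece 3:q rests on {1:u, 2:s}
piece 4:q rests on {3:q}
piece 5:q rests on {4:q}
piece 6:u rests on {5:q}
piece 7:u rests on {6:u}
minimal pieces: {0:s, 1:u}
ways to finish when only these pieces remain (= sum over removing one remaining piece with nothing left below it):
  1 left: {7}→1
  2 left: {6,7}→1
  3 left: {5,6,7}→1
  4 left: {4,5,6,7}→1
  5 left: {3,4,5,6,7}→1
  6 left: {1,3,4,5,6,7}→1  {2,3,4,5,6,7}→1
  placing 0:s first → 2 extensions
  placing 1:u first → 1 extensions
total linear extensions = 3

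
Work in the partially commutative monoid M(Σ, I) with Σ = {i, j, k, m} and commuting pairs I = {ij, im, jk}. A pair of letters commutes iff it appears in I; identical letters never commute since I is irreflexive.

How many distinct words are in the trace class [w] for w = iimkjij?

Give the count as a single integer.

31

drop 0:i onto floor
drop 1:i onto {0:i}
drop 2:m onto floor
drop 3:k onto {1:i, 2:m}
drop 4:j onto {2:m}
drop 5:i onto {3:k}
drop 6:j onto {4:j}
ground layer = {0:i, 2:m}
drop-orders for the pieces not yet dropped (sum over which currently-grounded one goes next):
  1 to go: {5} 1  {6} 1
  2 to go: {3,5} 1  {4,6} 1  {5,6} 2
  3 to go: {1,3,5} 1  {3,5,6} 3  {4,5,6} 3
  4 to go: {0,1,3,5} 1  {1,3,5,6} 4  {3,4,5,6} 6
  5 to go: {0,1,3,5,6} 5  {1,3,4,5,6} 10  {2,3,4,5,6} 6
  if 0:i drops first: 16 orders
  if 2:m drops first: 15 orders
heap linearizations: 31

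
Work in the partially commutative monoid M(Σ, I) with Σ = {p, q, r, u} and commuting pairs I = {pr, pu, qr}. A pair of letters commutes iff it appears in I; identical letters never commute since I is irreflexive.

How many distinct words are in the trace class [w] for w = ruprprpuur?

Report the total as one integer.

120

piece 0:r — minimal
piece 1:u rests on {0:r}
piece 2:p — minimal
piece 3:r rests on {1:u}
piece 4:p rests on {2:p}
piece 5:r rests on {3:r}
piece 6:p rests on {4:p}
piece 7:u rests on {5:r}
piece 8:u rests on {7:u}
piece 9:r rests on {8:u}
minimal pieces: {0:r, 2:p}
ways to finish when only these pieces remain (= sum over removing one remaining piece with nothing left below it):
  1 left: {6}→1  {9}→1
  2 left: {4,6}→1  {6,9}→2  {8,9}→1
  3 left: {2,4,6}→1  {4,6,9}→3  {6,8,9}→3  {7,8,9}→1
  4 left: {2,4,6,9}→4  {4,6,8,9}→6  {5,7,8,9}→1  {6,7,8,9}→4
  5 left: {2,4,6,8,9}→10  {3,5,7,8,9}→1  {4,6,7,8,9}→10  {5,6,7,8,9}→5
  6 left: {1,3,5,7,8,9}→1  {2,4,6,7,8,9}→20  {3,5,6,7,8,9}→6  {4,5,6,7,8,9}→15
  7 left: {0,1,3,5,7,8,9}→1  {1,3,5,6,7,8,9}→7  {2,4,5,6,7,8,9}→35  {3,4,5,6,7,8,9}→21
  8 left: {0,1,3,5,6,7,8,9}→8  {1,3,4,5,6,7,8,9}→28  {2,3,4,5,6,7,8,9}→56
  placing 0:r first → 84 extensions
  placing 2:p first → 36 extensions
total linear extensions = 120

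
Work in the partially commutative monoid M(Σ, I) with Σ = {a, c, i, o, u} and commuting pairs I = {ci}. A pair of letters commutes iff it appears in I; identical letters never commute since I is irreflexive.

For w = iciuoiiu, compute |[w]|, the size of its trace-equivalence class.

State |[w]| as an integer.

3

0(i) covers ∅
1(c) covers ∅
2(i) covers 0:i
3(u) covers 1:c, 2:i
4(o) covers 3:u
5(i) covers 4:o
6(i) covers 5:i
7(u) covers 6:i
floor of heap: 0:i, 1:c
completions by unplaced set U, small U first (add the entries for U minus each lowest piece of U):
  |U|=1: {7}:1
  |U|=2: {6,7}:1
  |U|=3: {5,6,7}:1
  |U|=4: {4,5,6,7}:1
  |U|=5: {3,4,5,6,7}:1
  |U|=6: {1,3,4,5,6,7}:1  {2,3,4,5,6,7}:1
  start at 0(i): 2
  start at 1(c): 1
sum over floor = 3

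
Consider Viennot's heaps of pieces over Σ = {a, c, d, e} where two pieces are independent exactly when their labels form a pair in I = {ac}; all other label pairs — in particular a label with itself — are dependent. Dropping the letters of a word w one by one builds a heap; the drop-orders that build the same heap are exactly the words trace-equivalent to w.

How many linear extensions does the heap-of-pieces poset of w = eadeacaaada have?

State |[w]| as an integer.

5

0(e) covers ∅
1(a) covers 0:e
2(d) covers 1:a
3(e) covers 2:d
4(a) covers 3:e
5(c) covers 3:e
6(a) covers 4:a
7(a) covers 6:a
8(a) covers 7:a
9(d) covers 5:c, 8:a
10(a) covers 9:d
floor of heap: 0:e
completions by unplaced set U, small U first (add the entries for U minus each lowest piece of U):
  |U|=1: {10}:1
  |U|=2: {9,10}:1
  |U|=3: {5,9,10}:1  {8,9,10}:1
  |U|=4: {5,8,9,10}:2  {7,8,9,10}:1
  |U|=5: {5,7,8,9,10}:3  {6,7,8,9,10}:1
  |U|=6: {4,6,7,8,9,10}:1  {5,6,7,8,9,10}:4
  |U|=7: {4,5,6,7,8,9,10}:5
  |U|=8: {3,4,5,6,7,8,9,10}:5
  |U|=9: {2,3,4,5,6,7,8,9,10}:5
  start at 0(e): 5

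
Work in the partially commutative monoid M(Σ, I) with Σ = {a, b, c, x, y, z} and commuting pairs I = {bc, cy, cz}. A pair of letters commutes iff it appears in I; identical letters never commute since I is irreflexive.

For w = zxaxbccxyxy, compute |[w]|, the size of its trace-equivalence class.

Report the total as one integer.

0(z) covers ∅
1(x) covers 0:z
2(a) covers 1:x
3(x) covers 2:a
4(b) covers 3:x
5(c) covers 3:x
6(c) covers 5:c
7(x) covers 4:b, 6:c
8(y) covers 7:x
9(x) covers 8:y
10(y) covers 9:x
floor of heap: 0:z
completions by unplaced set U, small U first (add the entries for U minus each lowest piece of U):
  |U|=1: {10}:1
  |U|=2: {9,10}:1
  |U|=3: {8,9,10}:1
  |U|=4: {7,8,9,10}:1
  |U|=5: {4,7,8,9,10}:1  {6,7,8,9,10}:1
  |U|=6: {4,6,7,8,9,10}:2  {5,6,7,8,9,10}:1
  |U|=7: {4,5,6,7,8,9,10}:3
  |U|=8: {3,4,5,6,7,8,9,10}:3
  |U|=9: {2,3,4,5,6,7,8,9,10}:3
  start at 0(z): 3

3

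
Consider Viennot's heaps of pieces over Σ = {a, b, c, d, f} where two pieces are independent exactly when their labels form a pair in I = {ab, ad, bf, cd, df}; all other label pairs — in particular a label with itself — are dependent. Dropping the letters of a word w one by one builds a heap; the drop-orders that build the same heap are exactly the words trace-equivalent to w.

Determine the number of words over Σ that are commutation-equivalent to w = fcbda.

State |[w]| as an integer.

3

0(f) covers ∅
1(c) covers 0:f
2(b) covers 1:c
3(d) covers 2:b
4(a) covers 1:c
floor of heap: 0:f
completions by unplaced set U, small U first (add the entries for U minus each lowest piece of U):
  |U|=1: {3}:1  {4}:1
  |U|=2: {2,3}:1  {3,4}:2
  |U|=3: {2,3,4}:3
  start at 0(f): 3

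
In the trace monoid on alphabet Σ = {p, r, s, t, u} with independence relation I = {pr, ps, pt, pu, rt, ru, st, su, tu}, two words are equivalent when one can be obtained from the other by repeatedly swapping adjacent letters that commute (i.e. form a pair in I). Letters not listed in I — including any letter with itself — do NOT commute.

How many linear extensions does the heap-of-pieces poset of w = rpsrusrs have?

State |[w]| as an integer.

drop 0:r onto floor
drop 1:p onto floor
drop 2:s onto {0:r}
drop 3:r onto {2:s}
drop 4:u onto floor
drop 5:s onto {3:r}
drop 6:r onto {5:s}
drop 7:s onto {6:r}
ground layer = {0:r, 1:p, 4:u}
drop-orders for the pieces not yet dropped (sum over which currently-grounded one goes next):
  1 to go: {1} 1  {4} 1  {7} 1
  2 to go: {1,4} 2  {1,7} 2  {4,7} 2  {6,7} 1
  3 to go: {1,4,7} 6  {1,6,7} 3  {4,6,7} 3  {5,6,7} 1
  4 to go: {1,4,6,7} 12  {1,5,6,7} 4  {3,5,6,7} 1  {4,5,6,7} 4
  5 to go: {1,3,5,6,7} 5  {1,4,5,6,7} 20  {2,3,5,6,7} 1  {3,4,5,6,7} 5
  6 to go: {0,2,3,5,6,7} 1  {1,2,3,5,6,7} 6  {1,3,4,5,6,7} 30  {2,3,4,5,6,7} 6
  if 0:r drops first: 42 orders
  if 1:p drops first: 7 orders
  if 4:u drops first: 7 orders
heap linearizations: 56

56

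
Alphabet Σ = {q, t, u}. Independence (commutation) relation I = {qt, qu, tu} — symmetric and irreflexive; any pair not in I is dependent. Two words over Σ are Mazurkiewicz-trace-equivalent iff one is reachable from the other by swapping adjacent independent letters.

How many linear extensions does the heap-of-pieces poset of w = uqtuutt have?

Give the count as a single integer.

140

#0=u has no predecessor
#1=q has no predecessor
#2=t has no predecessor
#3=u depends on [0:u]
#4=u depends on [3:u]
#5=t depends on [2:t]
#6=t depends on [5:t]
sources: [0:u, 1:q, 2:t]
N(rest) = Σ N(rest − s) over sources s of rest; N(one piece) = 1:
  size 1 → [1]=1  [4]=1  [6]=1
  size 2 → [1,4]=2  [1,6]=2  [3,4]=1  [4,6]=2  [5,6]=1
  size 3 → [0,3,4]=1  [1,3,4]=3  [1,4,6]=6  [1,5,6]=3  [2,5,6]=1  [3,4,6]=3  [4,5,6]=3
  size 4 → [0,1,3,4]=4  [0,3,4,6]=4  [1,2,5,6]=4  [1,3,4,6]=12  [1,4,5,6]=12  [2,4,5,6]=4  [3,4,5,6]=6
  size 5 → [0,1,3,4,6]=20  [0,3,4,5,6]=10  [1,2,4,5,6]=20  [1,3,4,5,6]=30  [2,3,4,5,6]=10
  first=0(u) contributes 60
  first=1(q) contributes 20
  first=2(t) contributes 60
|[w]| = 140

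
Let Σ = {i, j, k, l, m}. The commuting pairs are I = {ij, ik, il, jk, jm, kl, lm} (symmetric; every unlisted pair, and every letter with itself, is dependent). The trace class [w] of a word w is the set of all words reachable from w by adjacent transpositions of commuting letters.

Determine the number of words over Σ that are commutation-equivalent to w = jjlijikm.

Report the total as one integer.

210

#0=j has no predecessor
#1=j depends on [0:j]
#2=l depends on [1:j]
#3=i has no predecessor
#4=j depends on [2:l]
#5=i depends on [3:i]
#6=k has no predecessor
#7=m depends on [5:i, 6:k]
sources: [0:j, 3:i, 6:k]
N(rest) = Σ N(rest − s) over sources s of rest; N(one piece) = 1:
  size 1 → [4]=1  [7]=1
  size 2 → [2,4]=1  [4,7]=2  [5,7]=1  [6,7]=1
  size 3 → [1,2,4]=1  [2,4,7]=3  [3,5,7]=1  [4,5,7]=3  [4,6,7]=3  [5,6,7]=2
  size 4 → [0,1,2,4]=1  [1,2,4,7]=4  [2,4,5,7]=6  [2,4,6,7]=6  [3,4,5,7]=4  [3,5,6,7]=3  [4,5,6,7]=8
  size 5 → [0,1,2,4,7]=5  [1,2,4,5,7]=10  [1,2,4,6,7]=10  [2,3,4,5,7]=10  [2,4,5,6,7]=20  [3,4,5,6,7]=15
  size 6 → [0,1,2,4,5,7]=15  [0,1,2,4,6,7]=15  [1,2,3,4,5,7]=20  [1,2,4,5,6,7]=40  [2,3,4,5,6,7]=45
  first=0(j) contributes 105
  first=3(i) contributes 70
  first=6(k) contributes 35
|[w]| = 210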